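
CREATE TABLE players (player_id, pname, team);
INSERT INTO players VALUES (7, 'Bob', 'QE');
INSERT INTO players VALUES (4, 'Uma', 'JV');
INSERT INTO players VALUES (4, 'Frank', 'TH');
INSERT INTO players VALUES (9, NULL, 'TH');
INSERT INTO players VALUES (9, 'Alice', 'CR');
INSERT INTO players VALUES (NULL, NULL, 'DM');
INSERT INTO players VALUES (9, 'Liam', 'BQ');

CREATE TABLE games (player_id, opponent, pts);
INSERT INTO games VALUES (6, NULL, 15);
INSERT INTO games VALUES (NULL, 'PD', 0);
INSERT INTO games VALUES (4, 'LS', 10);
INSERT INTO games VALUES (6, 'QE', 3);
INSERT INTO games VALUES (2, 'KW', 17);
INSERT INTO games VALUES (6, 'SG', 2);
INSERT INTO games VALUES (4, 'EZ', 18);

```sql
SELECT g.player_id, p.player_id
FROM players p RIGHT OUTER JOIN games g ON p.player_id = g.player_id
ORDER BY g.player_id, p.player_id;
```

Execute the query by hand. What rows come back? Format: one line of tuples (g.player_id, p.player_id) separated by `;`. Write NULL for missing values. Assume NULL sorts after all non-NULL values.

RIGHT JOIN keeps every row from `games`; unmatched rows get NULL for `players`'s columns.
Matching on p.player_id = g.player_id. A NULL in a compared column never satisfies the condition.
- p row (player_id=7): no match.
- p row (player_id=4): matches 2 g row(s) → 2 output row(s).
- p row (player_id=4): matches 2 g row(s) → 2 output row(s).
- p row (player_id=9): no match.
- p row (player_id=9): no match.
- p row (player_id=NULL): no match.
- p row (player_id=9): no match.
- 5 g row(s) had no p match → kept, p columns NULL.
After projecting and ordering:
g.player_id | p.player_id
2 | NULL
4 | 4
4 | 4
4 | 4
4 | 4
6 | NULL
6 | NULL
6 | NULL
NULL | NULL

(2, NULL); (4, 4); (4, 4); (4, 4); (4, 4); (6, NULL); (6, NULL); (6, NULL); (NULL, NULL)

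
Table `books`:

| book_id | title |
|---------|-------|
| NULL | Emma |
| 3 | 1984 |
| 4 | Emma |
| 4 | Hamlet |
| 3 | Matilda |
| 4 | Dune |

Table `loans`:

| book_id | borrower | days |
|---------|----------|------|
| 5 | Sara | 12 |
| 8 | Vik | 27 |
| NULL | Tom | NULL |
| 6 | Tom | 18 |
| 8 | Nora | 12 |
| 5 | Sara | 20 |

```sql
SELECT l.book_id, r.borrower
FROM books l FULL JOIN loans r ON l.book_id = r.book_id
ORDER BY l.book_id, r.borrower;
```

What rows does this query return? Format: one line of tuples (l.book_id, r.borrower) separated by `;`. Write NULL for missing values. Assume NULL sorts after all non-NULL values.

(3, NULL); (3, NULL); (4, NULL); (4, NULL); (4, NULL); (NULL, Nora); (NULL, Sara); (NULL, Sara); (NULL, Tom); (NULL, Tom); (NULL, Vik); (NULL, NULL)

FULL OUTER JOIN keeps every row from both sides; unmatched rows get NULL for the other side's columns.
Matching on l.book_id = r.book_id. A NULL in a compared column never satisfies the condition.
- l[0] book_id=NULL → no match; kept with NULLs on the r side.
- l[1] book_id=3 → no match; kept with NULLs on the r side.
- l[2] book_id=4 → no match; kept with NULLs on the r side.
- l[3] book_id=4 → no match; kept with NULLs on the r side.
- l[4] book_id=3 → no match; kept with NULLs on the r side.
- l[5] book_id=4 → no match; kept with NULLs on the r side.
- 6 r row(s) had no l match → kept, l columns NULL.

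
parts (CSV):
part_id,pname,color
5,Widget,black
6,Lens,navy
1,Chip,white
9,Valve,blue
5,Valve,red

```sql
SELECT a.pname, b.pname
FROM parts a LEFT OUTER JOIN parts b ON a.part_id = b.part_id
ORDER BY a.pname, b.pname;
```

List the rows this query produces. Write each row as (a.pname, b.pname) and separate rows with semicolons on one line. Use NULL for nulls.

LEFT JOIN keeps every row from `parts a`; unmatched rows get NULL for `parts b`'s columns.
Matching on a.part_id = b.part_id.
- a[0] part_id=5 → 2 match(es) in b → 2 row(s).
- a[1] part_id=6 → 1 match(es) in b → 1 row(s).
- a[2] part_id=1 → 1 match(es) in b → 1 row(s).
- a[3] part_id=9 → 1 match(es) in b → 1 row(s).
- a[4] part_id=5 → 2 match(es) in b → 2 row(s).
After projecting and ordering:
a.pname | b.pname
Chip | Chip
Lens | Lens
Valve | Valve
Valve | Valve
Valve | Widget
Widget | Valve
Widget | Widget

(Chip, Chip); (Lens, Lens); (Valve, Valve); (Valve, Valve); (Valve, Widget); (Widget, Valve); (Widget, Widget)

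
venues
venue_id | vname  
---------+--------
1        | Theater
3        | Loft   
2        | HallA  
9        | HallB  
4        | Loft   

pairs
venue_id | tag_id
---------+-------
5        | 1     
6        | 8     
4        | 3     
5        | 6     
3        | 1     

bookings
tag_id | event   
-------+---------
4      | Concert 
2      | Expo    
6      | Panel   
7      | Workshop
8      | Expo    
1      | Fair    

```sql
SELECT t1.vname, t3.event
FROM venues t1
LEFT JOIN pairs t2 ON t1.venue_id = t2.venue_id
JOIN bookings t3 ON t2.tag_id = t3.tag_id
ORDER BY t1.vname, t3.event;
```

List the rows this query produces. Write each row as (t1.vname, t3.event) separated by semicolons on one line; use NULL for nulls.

Joins associate left-to-right: venues LEFT JOIN pairs on venue_id gives 5 intermediate row(s).
Then INNER JOIN `bookings t3` on tag_id: keep only rows whose t2.tag_id appears in t3.

(Loft, Fair)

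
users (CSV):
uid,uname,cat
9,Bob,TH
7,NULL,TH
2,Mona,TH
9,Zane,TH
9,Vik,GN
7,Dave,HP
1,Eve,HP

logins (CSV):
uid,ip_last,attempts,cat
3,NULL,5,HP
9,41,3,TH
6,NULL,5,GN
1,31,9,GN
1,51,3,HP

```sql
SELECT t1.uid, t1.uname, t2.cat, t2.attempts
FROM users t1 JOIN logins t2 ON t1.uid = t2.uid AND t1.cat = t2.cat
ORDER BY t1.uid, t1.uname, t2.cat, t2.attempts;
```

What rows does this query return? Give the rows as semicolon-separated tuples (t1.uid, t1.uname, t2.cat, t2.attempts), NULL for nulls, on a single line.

(1, Eve, HP, 3); (9, Bob, TH, 3); (9, Zane, TH, 3)

INNER JOIN keeps only pairs where the ON condition holds.
Matching on t1.uid = t2.uid AND t1.cat = t2.cat.
- uid=9, cat=TH: 1 matching t2 row(s), so 1 row(s) emitted.
- uid=7, cat=TH: no matching t2 row, dropped.
- uid=2, cat=TH: no matching t2 row, dropped.
- uid=9, cat=TH: 1 matching t2 row(s), so 1 row(s) emitted.
- uid=9, cat=GN: no matching t2 row, dropped.
- uid=7, cat=HP: no matching t2 row, dropped.
- uid=1, cat=HP: 1 matching t2 row(s), so 1 row(s) emitted.
After projecting and ordering:
t1.uid | t1.uname | t2.cat | t2.attempts
1 | Eve | HP | 3
9 | Bob | TH | 3
9 | Zane | TH | 3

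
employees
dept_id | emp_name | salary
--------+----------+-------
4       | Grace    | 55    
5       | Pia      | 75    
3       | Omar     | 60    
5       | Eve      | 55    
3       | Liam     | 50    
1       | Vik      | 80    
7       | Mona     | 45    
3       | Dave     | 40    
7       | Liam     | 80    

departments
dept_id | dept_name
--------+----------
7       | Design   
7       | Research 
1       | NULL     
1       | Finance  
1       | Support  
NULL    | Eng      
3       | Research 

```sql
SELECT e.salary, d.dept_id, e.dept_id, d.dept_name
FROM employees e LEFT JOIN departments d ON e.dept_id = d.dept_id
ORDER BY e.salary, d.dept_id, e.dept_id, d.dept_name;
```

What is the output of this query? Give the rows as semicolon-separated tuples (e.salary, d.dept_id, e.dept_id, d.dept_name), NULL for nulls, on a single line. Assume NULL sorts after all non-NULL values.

LEFT JOIN keeps every row from `employees`; unmatched rows get NULL for `departments`'s columns.
Matching on e.dept_id = d.dept_id. A NULL in a compared column never satisfies the condition.
Matched pairs: 10; unmatched e rows kept: 3.

(40, 3, 3, Research); (45, 7, 7, Design); (45, 7, 7, Research); (50, 3, 3, Research); (55, NULL, 4, NULL); (55, NULL, 5, NULL); (60, 3, 3, Research); (75, NULL, 5, NULL); (80, 1, 1, Finance); (80, 1, 1, Support); (80, 1, 1, NULL); (80, 7, 7, Design); (80, 7, 7, Research)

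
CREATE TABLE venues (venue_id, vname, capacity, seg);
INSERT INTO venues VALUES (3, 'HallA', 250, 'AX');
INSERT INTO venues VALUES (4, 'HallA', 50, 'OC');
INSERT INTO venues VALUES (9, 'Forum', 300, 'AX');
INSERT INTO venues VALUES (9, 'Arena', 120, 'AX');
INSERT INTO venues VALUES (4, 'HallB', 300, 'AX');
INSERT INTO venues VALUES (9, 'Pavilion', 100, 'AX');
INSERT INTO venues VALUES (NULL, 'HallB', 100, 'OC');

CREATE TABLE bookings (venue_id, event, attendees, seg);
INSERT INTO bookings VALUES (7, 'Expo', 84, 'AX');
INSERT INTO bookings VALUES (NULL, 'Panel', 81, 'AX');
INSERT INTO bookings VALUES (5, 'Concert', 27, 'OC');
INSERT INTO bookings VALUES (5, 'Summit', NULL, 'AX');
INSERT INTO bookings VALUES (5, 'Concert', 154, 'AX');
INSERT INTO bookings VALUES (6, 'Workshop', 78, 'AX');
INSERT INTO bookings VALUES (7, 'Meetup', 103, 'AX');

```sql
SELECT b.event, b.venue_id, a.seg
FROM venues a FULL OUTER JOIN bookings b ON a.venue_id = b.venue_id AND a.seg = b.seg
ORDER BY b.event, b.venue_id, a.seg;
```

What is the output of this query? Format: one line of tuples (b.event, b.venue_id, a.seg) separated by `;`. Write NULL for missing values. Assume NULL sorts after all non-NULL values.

(Concert, 5, NULL); (Concert, 5, NULL); (Expo, 7, NULL); (Meetup, 7, NULL); (Panel, NULL, NULL); (Summit, 5, NULL); (Workshop, 6, NULL); (NULL, NULL, AX); (NULL, NULL, AX); (NULL, NULL, AX); (NULL, NULL, AX); (NULL, NULL, AX); (NULL, NULL, OC); (NULL, NULL, OC)

FULL OUTER JOIN keeps every row from both sides; unmatched rows get NULL for the other side's columns.
Matching on a.venue_id = b.venue_id AND a.seg = b.seg. A NULL in a compared column never satisfies the condition.
- a[0] venue_id=3, seg=AX → no match; kept with NULLs on the b side.
- a[1] venue_id=4, seg=OC → no match; kept with NULLs on the b side.
- a[2] venue_id=9, seg=AX → no match; kept with NULLs on the b side.
- a[3] venue_id=9, seg=AX → no match; kept with NULLs on the b side.
- a[4] venue_id=4, seg=AX → no match; kept with NULLs on the b side.
- a[5] venue_id=9, seg=AX → no match; kept with NULLs on the b side.
- a[6] venue_id=NULL, seg=OC → no match; kept with NULLs on the b side.
- 7 b row(s) had no a match → kept, a columns NULL.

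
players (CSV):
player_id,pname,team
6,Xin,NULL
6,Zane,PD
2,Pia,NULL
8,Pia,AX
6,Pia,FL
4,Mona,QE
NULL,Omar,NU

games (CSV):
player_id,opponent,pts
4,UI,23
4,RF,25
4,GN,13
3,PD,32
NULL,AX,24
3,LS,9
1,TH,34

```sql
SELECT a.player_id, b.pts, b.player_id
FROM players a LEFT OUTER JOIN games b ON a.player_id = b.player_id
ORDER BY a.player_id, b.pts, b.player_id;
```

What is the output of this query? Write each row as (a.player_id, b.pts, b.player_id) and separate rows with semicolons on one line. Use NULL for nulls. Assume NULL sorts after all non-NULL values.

(2, NULL, NULL); (4, 13, 4); (4, 23, 4); (4, 25, 4); (6, NULL, NULL); (6, NULL, NULL); (6, NULL, NULL); (8, NULL, NULL); (NULL, NULL, NULL)

LEFT JOIN keeps every row from `players`; unmatched rows get NULL for `games`'s columns.
Matching on a.player_id = b.player_id. A NULL in a compared column never satisfies the condition.
- a (player_id=6) has no partner → padded with NULL.
- a (player_id=6) has no partner → padded with NULL.
- a (player_id=2) has no partner → padded with NULL.
- a (player_id=8) has no partner → padded with NULL.
- a (player_id=6) has no partner → padded with NULL.
- a (player_id=4) pairs with 3 row(s) of b.
- a (player_id=NULL) has no partner → padded with NULL.
After projecting and ordering:
a.player_id | b.pts | b.player_id
2 | NULL | NULL
4 | 13 | 4
4 | 23 | 4
4 | 25 | 4
6 | NULL | NULL
6 | NULL | NULL
6 | NULL | NULL
8 | NULL | NULL
NULL | NULL | NULL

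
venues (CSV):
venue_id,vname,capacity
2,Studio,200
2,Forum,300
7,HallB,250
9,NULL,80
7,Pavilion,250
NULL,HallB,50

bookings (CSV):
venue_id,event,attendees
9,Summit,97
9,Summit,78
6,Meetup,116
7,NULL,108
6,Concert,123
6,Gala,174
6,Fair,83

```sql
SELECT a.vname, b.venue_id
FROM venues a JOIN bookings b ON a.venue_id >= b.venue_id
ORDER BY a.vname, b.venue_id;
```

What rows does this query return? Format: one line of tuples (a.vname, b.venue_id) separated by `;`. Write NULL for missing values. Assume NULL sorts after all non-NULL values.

INNER JOIN keeps only pairs where the ON condition holds.
Matching on a.venue_id >= b.venue_id. A NULL in a compared column never satisfies the condition.
- a[0] venue_id=2 → no match; dropped.
- a[1] venue_id=2 → no match; dropped.
- a[2] venue_id=7 → 5 match(es) in b → 5 row(s).
- a[3] venue_id=9 → 7 match(es) in b → 7 row(s).
- a[4] venue_id=7 → 5 match(es) in b → 5 row(s).
- a[5] venue_id=NULL → no match; dropped.

(HallB, 6); (HallB, 6); (HallB, 6); (HallB, 6); (HallB, 7); (Pavilion, 6); (Pavilion, 6); (Pavilion, 6); (Pavilion, 6); (Pavilion, 7); (NULL, 6); (NULL, 6); (NULL, 6); (NULL, 6); (NULL, 7); (NULL, 9); (NULL, 9)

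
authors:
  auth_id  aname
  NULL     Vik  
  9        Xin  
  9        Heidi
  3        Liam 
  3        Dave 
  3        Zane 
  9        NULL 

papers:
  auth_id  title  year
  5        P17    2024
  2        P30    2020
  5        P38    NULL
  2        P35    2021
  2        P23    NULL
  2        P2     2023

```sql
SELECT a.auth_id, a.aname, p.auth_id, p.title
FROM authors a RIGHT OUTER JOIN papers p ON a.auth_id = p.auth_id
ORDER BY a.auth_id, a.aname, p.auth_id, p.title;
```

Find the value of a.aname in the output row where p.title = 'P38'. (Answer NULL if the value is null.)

NULL

RIGHT JOIN keeps every row from `papers`; unmatched rows get NULL for `authors`'s columns.
Matching on a.auth_id = p.auth_id. A NULL in a compared column never satisfies the condition.
- a (auth_id=NULL) has no partner in p.
- a (auth_id=9) has no partner in p.
- a (auth_id=9) has no partner in p.
- a (auth_id=3) has no partner in p.
- a (auth_id=3) has no partner in p.
- a (auth_id=3) has no partner in p.
- a (auth_id=9) has no partner in p.
- 6 row(s) from p found no a partner → padded with NULL.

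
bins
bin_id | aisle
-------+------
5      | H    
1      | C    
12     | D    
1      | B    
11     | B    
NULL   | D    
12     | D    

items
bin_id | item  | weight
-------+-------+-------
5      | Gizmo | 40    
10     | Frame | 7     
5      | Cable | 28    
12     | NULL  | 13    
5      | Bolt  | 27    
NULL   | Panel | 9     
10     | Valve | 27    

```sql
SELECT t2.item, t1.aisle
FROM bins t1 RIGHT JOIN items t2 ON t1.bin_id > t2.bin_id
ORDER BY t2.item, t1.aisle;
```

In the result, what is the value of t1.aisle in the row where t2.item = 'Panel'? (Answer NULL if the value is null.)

NULL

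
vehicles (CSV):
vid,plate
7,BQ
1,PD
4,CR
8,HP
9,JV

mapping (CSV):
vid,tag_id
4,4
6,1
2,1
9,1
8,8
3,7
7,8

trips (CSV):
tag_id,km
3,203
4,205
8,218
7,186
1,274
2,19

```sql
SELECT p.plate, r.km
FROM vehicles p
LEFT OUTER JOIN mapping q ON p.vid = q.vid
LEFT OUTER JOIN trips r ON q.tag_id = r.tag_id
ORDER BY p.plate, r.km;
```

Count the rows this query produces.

5

Evaluate left to right. First `vehicles p LEFT JOIN mapping q` on vid: 5 row(s).
Then LEFT JOIN `trips r` on tag_id: each of those 5 rows is kept; rows whose q.tag_id has no match in r get NULL for r's columns.
Result: 5 row(s).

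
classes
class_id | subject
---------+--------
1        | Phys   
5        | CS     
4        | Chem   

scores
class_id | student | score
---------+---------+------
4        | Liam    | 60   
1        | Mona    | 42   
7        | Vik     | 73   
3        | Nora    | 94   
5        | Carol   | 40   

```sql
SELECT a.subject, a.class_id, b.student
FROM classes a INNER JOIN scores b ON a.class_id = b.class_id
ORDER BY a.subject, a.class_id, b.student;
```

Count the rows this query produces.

3

INNER JOIN keeps only pairs where the ON condition holds.
Matching on a.class_id = b.class_id.
- a (class_id=1) pairs with 1 row(s) of b.
- a (class_id=5) pairs with 1 row(s) of b.
- a (class_id=4) pairs with 1 row(s) of b.
Total: 3 rows.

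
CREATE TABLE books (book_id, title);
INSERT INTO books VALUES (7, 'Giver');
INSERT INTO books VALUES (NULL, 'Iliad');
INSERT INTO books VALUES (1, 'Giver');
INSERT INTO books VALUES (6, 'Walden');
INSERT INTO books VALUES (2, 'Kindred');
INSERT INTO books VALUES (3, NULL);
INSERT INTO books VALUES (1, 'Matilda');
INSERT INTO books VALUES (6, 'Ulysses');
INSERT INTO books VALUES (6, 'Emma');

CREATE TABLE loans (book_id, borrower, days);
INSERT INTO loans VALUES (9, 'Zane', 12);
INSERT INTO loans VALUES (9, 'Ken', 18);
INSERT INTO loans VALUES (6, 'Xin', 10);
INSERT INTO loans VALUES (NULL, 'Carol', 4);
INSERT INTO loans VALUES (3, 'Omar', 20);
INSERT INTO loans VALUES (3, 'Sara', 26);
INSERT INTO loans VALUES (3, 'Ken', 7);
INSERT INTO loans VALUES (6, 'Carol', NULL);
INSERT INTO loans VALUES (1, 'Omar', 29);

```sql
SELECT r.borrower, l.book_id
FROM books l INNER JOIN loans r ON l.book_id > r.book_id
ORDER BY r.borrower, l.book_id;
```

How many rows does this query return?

20

INNER JOIN keeps only pairs where the ON condition holds.
Matching on l.book_id > r.book_id. A NULL in a compared column never satisfies the condition.
- l (book_id=7) pairs with 6 row(s) of r.
- l (book_id=NULL) has no partner → excluded.
- l (book_id=1) has no partner → excluded.
- l (book_id=6) pairs with 4 row(s) of r.
- l (book_id=2) pairs with 1 row(s) of r.
- l (book_id=3) pairs with 1 row(s) of r.
- l (book_id=1) has no partner → excluded.
- l (book_id=6) pairs with 4 row(s) of r.
- l (book_id=6) pairs with 4 row(s) of r.
Total: 20 rows.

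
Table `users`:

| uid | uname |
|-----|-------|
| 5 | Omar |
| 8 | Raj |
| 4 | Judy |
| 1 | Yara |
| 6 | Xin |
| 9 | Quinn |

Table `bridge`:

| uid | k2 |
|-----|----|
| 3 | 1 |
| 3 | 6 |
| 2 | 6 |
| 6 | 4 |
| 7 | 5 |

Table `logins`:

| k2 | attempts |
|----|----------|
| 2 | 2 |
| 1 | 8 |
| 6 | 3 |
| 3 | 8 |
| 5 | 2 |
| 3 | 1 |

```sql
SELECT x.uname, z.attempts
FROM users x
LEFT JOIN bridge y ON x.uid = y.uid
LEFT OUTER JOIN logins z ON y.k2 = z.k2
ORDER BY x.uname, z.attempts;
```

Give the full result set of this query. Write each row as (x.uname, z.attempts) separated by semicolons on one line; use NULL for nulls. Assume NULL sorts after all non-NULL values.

(Judy, NULL); (Omar, NULL); (Quinn, NULL); (Raj, NULL); (Xin, NULL); (Yara, NULL)

Evaluate left to right. First `users x LEFT JOIN bridge y` on uid: 6 row(s).
Then LEFT JOIN `logins z` on k2: each of those 6 rows is kept; rows whose y.k2 has no match in z get NULL for z's columns.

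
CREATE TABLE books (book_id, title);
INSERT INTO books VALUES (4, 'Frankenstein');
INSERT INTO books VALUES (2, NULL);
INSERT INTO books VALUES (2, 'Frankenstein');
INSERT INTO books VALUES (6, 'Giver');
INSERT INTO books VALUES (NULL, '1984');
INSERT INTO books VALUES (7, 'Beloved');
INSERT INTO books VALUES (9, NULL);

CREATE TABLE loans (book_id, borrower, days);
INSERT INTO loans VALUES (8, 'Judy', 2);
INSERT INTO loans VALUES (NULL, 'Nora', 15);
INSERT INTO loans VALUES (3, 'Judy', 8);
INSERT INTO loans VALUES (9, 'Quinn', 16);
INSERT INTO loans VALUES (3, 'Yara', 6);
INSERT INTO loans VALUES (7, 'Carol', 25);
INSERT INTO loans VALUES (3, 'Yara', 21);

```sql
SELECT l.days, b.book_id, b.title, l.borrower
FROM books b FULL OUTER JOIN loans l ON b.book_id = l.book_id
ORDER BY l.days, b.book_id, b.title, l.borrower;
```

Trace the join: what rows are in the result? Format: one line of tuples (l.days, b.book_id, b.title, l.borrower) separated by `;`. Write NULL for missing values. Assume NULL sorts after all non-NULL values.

(2, NULL, NULL, Judy); (6, NULL, NULL, Yara); (8, NULL, NULL, Judy); (15, NULL, NULL, Nora); (16, 9, NULL, Quinn); (21, NULL, NULL, Yara); (25, 7, Beloved, Carol); (NULL, 2, Frankenstein, NULL); (NULL, 2, NULL, NULL); (NULL, 4, Frankenstein, NULL); (NULL, 6, Giver, NULL); (NULL, NULL, 1984, NULL)

FULL OUTER JOIN keeps every row from both sides; unmatched rows get NULL for the other side's columns.
Matching on b.book_id = l.book_id. A NULL in a compared column never satisfies the condition.
- book_id=4: no l row matches, row kept with l columns NULL.
- book_id=2: no l row matches, row kept with l columns NULL.
- book_id=2: no l row matches, row kept with l columns NULL.
- book_id=6: no l row matches, row kept with l columns NULL.
- book_id=NULL: no l row matches, row kept with l columns NULL.
- book_id=7: 1 matching l row(s), so 1 row(s) emitted.
- book_id=9: 1 matching l row(s), so 1 row(s) emitted.
- 5 l row(s) had no b match → kept, b columns NULL.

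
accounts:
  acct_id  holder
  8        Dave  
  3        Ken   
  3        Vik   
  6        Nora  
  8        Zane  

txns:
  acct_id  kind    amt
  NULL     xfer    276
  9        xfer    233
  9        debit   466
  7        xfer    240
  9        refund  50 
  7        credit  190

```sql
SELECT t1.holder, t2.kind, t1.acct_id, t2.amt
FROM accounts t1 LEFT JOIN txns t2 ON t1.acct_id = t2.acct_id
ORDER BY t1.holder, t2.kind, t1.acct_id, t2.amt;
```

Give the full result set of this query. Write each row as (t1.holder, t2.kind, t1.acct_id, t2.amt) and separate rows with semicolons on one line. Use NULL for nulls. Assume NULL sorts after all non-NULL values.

LEFT JOIN keeps every row from `accounts`; unmatched rows get NULL for `txns`'s columns.
Matching on t1.acct_id = t2.acct_id. A NULL in a compared column never satisfies the condition.
- t1 (acct_id=8) has no partner → padded with NULL.
- t1 (acct_id=3) has no partner → padded with NULL.
- t1 (acct_id=3) has no partner → padded with NULL.
- t1 (acct_id=6) has no partner → padded with NULL.
- t1 (acct_id=8) has no partner → padded with NULL.
After projecting and ordering:
t1.holder | t2.kind | t1.acct_id | t2.amt
Dave | NULL | 8 | NULL
Ken | NULL | 3 | NULL
Nora | NULL | 6 | NULL
Vik | NULL | 3 | NULL
Zane | NULL | 8 | NULL

(Dave, NULL, 8, NULL); (Ken, NULL, 3, NULL); (Nora, NULL, 6, NULL); (Vik, NULL, 3, NULL); (Zane, NULL, 8, NULL)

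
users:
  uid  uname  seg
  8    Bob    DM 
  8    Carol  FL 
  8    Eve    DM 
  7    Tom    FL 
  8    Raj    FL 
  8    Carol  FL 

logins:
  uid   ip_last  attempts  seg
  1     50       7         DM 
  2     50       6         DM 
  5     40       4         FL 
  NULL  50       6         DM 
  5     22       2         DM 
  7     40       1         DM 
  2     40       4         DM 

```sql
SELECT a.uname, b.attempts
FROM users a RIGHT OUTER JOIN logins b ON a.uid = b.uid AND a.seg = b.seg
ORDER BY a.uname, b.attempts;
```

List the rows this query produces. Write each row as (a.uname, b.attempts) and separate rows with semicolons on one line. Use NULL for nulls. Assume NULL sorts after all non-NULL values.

(NULL, 1); (NULL, 2); (NULL, 4); (NULL, 4); (NULL, 6); (NULL, 6); (NULL, 7)

RIGHT JOIN keeps every row from `logins`; unmatched rows get NULL for `users`'s columns.
Matching on a.uid = b.uid AND a.seg = b.seg. A NULL in a compared column never satisfies the condition.
- uid=8, seg=DM: no matching b row.
- uid=8, seg=FL: no matching b row.
- uid=8, seg=DM: no matching b row.
- uid=7, seg=FL: no matching b row.
- uid=8, seg=FL: no matching b row.
- uid=8, seg=FL: no matching b row.
- 7 row(s) from b found no a partner → padded with NULL.
After projecting and ordering:
a.uname | b.attempts
NULL | 1
NULL | 2
NULL | 4
NULL | 4
NULL | 6
NULL | 6
NULL | 7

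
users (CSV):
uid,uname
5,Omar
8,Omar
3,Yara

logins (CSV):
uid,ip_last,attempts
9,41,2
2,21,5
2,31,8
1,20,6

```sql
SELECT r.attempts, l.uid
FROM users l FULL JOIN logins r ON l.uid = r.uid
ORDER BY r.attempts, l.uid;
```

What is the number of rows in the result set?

7

FULL OUTER JOIN keeps every row from both sides; unmatched rows get NULL for the other side's columns.
Matching on l.uid = r.uid.
- l row (uid=5): no match → kept, r columns NULL.
- l row (uid=8): no match → kept, r columns NULL.
- l row (uid=3): no match → kept, r columns NULL.
- 4 r row(s) had no l match → kept, l columns NULL.
Total: 0 matched + 7 padded = 7 rows.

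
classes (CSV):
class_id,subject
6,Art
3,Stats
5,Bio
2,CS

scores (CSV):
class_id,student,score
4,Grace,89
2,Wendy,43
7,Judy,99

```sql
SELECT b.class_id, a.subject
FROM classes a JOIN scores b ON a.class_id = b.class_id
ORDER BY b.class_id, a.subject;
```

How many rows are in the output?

1

INNER JOIN keeps only pairs where the ON condition holds.
Matching on a.class_id = b.class_id.
Matched pairs: 1.
Total: 1 rows.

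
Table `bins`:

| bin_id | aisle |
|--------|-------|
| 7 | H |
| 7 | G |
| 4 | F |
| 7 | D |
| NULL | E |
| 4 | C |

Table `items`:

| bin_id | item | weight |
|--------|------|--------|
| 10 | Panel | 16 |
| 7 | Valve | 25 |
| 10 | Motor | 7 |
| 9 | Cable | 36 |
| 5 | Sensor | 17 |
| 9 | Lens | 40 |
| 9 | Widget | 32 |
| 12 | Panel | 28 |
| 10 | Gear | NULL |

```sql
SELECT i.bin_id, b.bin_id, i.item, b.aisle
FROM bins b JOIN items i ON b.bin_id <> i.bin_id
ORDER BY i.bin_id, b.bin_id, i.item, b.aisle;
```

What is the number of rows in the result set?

INNER JOIN keeps only pairs where the ON condition holds.
Matching on b.bin_id <> i.bin_id. A NULL in a compared column never satisfies the condition.
- b[0] bin_id=7 → 8 match(es) in i → 8 row(s).
- b[1] bin_id=7 → 8 match(es) in i → 8 row(s).
- b[2] bin_id=4 → 9 match(es) in i → 9 row(s).
- b[3] bin_id=7 → 8 match(es) in i → 8 row(s).
- b[4] bin_id=NULL → no match; dropped.
- b[5] bin_id=4 → 9 match(es) in i → 9 row(s).
Total: 42 rows.

42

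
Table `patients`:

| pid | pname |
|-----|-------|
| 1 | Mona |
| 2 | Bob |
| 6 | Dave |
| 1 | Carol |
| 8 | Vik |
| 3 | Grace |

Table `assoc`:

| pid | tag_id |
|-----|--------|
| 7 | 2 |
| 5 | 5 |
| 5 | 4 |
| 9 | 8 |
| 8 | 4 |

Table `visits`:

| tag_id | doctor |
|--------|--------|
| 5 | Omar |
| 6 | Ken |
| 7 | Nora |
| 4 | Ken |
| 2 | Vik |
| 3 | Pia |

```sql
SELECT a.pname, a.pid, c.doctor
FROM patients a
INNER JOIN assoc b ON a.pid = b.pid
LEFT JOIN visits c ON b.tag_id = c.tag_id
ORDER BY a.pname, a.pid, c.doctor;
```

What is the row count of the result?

1

Step 1 — a INNER JOIN b on pid → 1 row(s).
Then LEFT JOIN `visits c` on tag_id: each of those 1 rows is kept; rows whose b.tag_id has no match in c get NULL for c's columns.
Result: 1 row(s).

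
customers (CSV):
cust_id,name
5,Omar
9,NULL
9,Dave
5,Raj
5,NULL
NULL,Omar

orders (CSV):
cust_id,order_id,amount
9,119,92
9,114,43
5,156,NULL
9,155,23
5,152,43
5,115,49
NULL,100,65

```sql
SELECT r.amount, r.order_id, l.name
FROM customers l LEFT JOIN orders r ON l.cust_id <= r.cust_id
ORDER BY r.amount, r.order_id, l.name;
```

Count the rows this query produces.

25

LEFT JOIN keeps every row from `customers`; unmatched rows get NULL for `orders`'s columns.
Matching on l.cust_id <= r.cust_id. A NULL in a compared column never satisfies the condition.
- l[0] cust_id=5 → 6 match(es) in r → 6 row(s).
- l[1] cust_id=9 → 3 match(es) in r → 3 row(s).
- l[2] cust_id=9 → 3 match(es) in r → 3 row(s).
- l[3] cust_id=5 → 6 match(es) in r → 6 row(s).
- l[4] cust_id=5 → 6 match(es) in r → 6 row(s).
- l[5] cust_id=NULL → no match; kept with NULLs on the r side.
Total: 24 matched + 1 padded = 25 rows.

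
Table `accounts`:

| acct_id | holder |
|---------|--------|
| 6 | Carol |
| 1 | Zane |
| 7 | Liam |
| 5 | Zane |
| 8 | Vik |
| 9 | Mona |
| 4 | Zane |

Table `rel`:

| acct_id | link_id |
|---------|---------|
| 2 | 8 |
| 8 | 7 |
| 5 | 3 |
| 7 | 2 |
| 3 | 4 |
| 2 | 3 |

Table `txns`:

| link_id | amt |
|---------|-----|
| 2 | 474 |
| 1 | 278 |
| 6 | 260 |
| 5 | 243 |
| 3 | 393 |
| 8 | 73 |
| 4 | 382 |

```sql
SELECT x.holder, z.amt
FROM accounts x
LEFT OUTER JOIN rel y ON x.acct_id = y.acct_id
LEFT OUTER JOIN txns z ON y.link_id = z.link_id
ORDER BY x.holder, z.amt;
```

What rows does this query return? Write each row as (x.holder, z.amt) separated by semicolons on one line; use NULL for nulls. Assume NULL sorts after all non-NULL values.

(Carol, NULL); (Liam, 474); (Mona, NULL); (Vik, NULL); (Zane, 393); (Zane, NULL); (Zane, NULL)

Joins associate left-to-right: accounts LEFT JOIN rel on acct_id gives 7 intermediate row(s).
Then LEFT JOIN `txns z` on link_id: each of those 7 rows is kept; rows whose y.link_id has no match in z get NULL for z's columns.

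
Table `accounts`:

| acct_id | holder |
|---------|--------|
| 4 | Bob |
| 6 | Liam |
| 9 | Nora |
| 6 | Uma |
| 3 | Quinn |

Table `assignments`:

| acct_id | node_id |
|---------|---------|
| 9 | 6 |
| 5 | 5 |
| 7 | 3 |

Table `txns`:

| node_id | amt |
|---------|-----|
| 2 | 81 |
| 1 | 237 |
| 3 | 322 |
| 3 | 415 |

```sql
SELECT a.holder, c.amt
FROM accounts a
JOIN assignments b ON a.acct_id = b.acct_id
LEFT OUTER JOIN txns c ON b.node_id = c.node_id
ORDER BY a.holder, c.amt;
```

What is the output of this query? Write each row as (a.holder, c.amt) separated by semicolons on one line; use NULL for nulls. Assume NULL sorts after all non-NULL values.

(Nora, NULL)

Step 1 — a INNER JOIN b on acct_id → 1 row(s).
Then LEFT JOIN `txns c` on node_id: each of those 1 rows is kept; rows whose b.node_id has no match in c get NULL for c's columns.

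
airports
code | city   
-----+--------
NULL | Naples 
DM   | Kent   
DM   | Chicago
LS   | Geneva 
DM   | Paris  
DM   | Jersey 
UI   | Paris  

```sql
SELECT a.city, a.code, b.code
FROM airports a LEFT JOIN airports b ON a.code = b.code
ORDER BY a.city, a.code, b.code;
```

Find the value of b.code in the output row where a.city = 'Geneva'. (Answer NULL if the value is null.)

LS

LEFT JOIN keeps every row from `airports a`; unmatched rows get NULL for `airports b`'s columns.
Matching on a.code = b.code. A NULL in a compared column never satisfies the condition.
Matched pairs: 18; unmatched a rows kept: 1.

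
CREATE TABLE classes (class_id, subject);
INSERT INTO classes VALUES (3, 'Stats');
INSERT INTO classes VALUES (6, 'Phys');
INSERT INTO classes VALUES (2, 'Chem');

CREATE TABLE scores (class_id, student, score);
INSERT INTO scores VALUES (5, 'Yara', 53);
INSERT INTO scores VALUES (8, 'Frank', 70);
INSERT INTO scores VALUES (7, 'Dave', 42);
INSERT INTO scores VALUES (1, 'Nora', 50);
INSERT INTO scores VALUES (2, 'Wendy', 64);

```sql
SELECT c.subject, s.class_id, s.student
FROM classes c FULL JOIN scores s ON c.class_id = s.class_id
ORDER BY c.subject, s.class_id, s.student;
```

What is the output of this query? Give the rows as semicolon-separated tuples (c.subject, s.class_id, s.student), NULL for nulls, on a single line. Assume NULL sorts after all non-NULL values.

FULL OUTER JOIN keeps every row from both sides; unmatched rows get NULL for the other side's columns.
Matching on c.class_id = s.class_id.
Matched pairs: 1; unmatched c rows kept: 2; unmatched s rows kept: 4.

(Chem, 2, Wendy); (Phys, NULL, NULL); (Stats, NULL, NULL); (NULL, 1, Nora); (NULL, 5, Yara); (NULL, 7, Dave); (NULL, 8, Frank)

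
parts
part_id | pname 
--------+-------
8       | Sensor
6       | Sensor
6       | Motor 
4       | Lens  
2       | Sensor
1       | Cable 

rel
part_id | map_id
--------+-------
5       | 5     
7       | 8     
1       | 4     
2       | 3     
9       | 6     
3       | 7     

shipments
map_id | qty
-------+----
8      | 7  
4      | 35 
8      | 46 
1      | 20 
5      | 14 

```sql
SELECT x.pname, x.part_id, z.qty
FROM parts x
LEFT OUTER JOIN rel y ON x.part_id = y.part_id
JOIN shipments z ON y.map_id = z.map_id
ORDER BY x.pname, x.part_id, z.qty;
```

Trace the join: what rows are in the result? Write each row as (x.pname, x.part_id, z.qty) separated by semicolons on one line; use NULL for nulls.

Joins associate left-to-right: parts LEFT JOIN rel on part_id gives 6 intermediate row(s).
Then INNER JOIN `shipments z` on map_id: keep only rows whose y.map_id appears in z.

(Cable, 1, 35)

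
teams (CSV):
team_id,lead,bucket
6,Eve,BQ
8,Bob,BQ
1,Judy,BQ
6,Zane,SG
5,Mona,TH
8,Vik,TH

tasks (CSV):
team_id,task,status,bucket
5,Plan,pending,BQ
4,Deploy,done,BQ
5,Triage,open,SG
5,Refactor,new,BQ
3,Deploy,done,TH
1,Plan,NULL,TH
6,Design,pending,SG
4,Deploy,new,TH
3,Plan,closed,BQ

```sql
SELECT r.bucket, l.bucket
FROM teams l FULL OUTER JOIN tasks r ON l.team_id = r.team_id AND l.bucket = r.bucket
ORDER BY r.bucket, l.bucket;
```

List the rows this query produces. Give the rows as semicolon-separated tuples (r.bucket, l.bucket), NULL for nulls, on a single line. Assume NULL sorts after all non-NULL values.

(BQ, NULL); (BQ, NULL); (BQ, NULL); (BQ, NULL); (SG, SG); (SG, NULL); (TH, NULL); (TH, NULL); (TH, NULL); (NULL, BQ); (NULL, BQ); (NULL, BQ); (NULL, TH); (NULL, TH)

FULL OUTER JOIN keeps every row from both sides; unmatched rows get NULL for the other side's columns.
Matching on l.team_id = r.team_id AND l.bucket = r.bucket.
Matched pairs: 1; unmatched l rows kept: 5; unmatched r rows kept: 8.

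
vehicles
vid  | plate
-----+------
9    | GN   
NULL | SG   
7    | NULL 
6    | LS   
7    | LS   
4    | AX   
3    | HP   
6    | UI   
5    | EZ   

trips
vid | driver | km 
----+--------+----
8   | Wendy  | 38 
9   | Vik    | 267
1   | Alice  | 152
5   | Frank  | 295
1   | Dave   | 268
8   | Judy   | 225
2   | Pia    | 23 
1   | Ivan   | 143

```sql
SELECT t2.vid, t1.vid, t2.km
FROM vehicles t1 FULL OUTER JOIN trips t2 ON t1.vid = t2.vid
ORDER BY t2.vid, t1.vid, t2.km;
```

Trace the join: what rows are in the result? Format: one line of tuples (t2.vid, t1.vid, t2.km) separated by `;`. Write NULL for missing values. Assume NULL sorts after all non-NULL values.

(1, NULL, 143); (1, NULL, 152); (1, NULL, 268); (2, NULL, 23); (5, 5, 295); (8, NULL, 38); (8, NULL, 225); (9, 9, 267); (NULL, 3, NULL); (NULL, 4, NULL); (NULL, 6, NULL); (NULL, 6, NULL); (NULL, 7, NULL); (NULL, 7, NULL); (NULL, NULL, NULL)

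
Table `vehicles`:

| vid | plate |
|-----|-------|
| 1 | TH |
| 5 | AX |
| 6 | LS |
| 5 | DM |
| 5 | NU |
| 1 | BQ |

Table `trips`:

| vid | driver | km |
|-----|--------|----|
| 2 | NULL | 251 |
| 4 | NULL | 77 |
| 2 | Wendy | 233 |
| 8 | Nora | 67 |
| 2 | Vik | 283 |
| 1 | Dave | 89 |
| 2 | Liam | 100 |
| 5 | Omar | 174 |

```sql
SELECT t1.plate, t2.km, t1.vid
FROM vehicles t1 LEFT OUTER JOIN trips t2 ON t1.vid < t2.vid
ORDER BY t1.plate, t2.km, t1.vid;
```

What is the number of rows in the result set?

LEFT JOIN keeps every row from `vehicles`; unmatched rows get NULL for `trips`'s columns.
Matching on t1.vid < t2.vid.
- t1 row (vid=1): matches 7 t2 row(s) → 7 output row(s).
- t1 row (vid=5): matches 1 t2 row(s) → 1 output row(s).
- t1 row (vid=6): matches 1 t2 row(s) → 1 output row(s).
- t1 row (vid=5): matches 1 t2 row(s) → 1 output row(s).
- t1 row (vid=5): matches 1 t2 row(s) → 1 output row(s).
- t1 row (vid=1): matches 7 t2 row(s) → 7 output row(s).
Total: 18 rows.

18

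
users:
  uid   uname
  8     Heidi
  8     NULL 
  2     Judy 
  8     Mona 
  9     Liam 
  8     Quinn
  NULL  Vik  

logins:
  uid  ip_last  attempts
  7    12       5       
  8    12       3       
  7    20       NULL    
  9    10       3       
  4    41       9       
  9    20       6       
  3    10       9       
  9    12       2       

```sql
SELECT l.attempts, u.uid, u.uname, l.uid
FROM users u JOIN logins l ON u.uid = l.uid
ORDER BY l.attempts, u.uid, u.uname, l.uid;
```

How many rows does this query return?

INNER JOIN keeps only pairs where the ON condition holds.
Matching on u.uid = l.uid. A NULL in a compared column never satisfies the condition.
- u row (uid=8): matches 1 l row(s) → 1 output row(s).
- u row (uid=8): matches 1 l row(s) → 1 output row(s).
- u row (uid=2): no match → dropped.
- u row (uid=8): matches 1 l row(s) → 1 output row(s).
- u row (uid=9): matches 3 l row(s) → 3 output row(s).
- u row (uid=8): matches 1 l row(s) → 1 output row(s).
- u row (uid=NULL): no match → dropped.
Total: 7 rows.

7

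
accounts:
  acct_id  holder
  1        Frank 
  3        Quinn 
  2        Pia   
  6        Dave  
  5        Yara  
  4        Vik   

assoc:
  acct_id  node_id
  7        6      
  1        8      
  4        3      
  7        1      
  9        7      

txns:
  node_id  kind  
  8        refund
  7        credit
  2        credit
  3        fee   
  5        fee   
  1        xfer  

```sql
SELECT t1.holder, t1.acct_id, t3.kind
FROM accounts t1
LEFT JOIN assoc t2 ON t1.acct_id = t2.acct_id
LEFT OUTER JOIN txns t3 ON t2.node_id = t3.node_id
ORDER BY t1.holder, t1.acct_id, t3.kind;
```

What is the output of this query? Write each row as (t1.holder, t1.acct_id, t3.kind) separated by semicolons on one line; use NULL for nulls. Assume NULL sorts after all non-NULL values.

Joins associate left-to-right: accounts LEFT JOIN assoc on acct_id gives 6 intermediate row(s).
Then LEFT JOIN `txns t3` on node_id: each of those 6 rows is kept; rows whose t2.node_id has no match in t3 get NULL for t3's columns.

(Dave, 6, NULL); (Frank, 1, refund); (Pia, 2, NULL); (Quinn, 3, NULL); (Vik, 4, fee); (Yara, 5, NULL)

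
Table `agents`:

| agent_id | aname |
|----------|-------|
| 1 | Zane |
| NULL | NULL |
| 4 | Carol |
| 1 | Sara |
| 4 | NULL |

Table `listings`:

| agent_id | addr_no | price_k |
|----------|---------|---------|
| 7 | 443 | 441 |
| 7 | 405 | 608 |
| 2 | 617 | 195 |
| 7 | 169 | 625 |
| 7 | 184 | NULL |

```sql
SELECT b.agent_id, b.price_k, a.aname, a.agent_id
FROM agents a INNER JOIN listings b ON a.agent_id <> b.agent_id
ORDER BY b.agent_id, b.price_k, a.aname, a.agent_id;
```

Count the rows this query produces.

INNER JOIN keeps only pairs where the ON condition holds.
Matching on a.agent_id <> b.agent_id. A NULL in a compared column never satisfies the condition.
Matched pairs: 20.
Total: 20 rows.

20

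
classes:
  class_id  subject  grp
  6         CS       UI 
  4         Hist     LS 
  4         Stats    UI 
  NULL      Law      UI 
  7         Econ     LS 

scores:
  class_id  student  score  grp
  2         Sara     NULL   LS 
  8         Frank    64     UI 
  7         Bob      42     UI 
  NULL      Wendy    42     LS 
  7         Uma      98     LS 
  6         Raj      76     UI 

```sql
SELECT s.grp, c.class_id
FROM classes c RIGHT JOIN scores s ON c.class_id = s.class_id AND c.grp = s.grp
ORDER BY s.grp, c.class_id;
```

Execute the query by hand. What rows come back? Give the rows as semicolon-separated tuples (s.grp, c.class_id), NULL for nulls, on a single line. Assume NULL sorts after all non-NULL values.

(LS, 7); (LS, NULL); (LS, NULL); (UI, 6); (UI, NULL); (UI, NULL)

RIGHT JOIN keeps every row from `scores`; unmatched rows get NULL for `classes`'s columns.
Matching on c.class_id = s.class_id AND c.grp = s.grp. A NULL in a compared column never satisfies the condition.
- c row (class_id=6, grp=UI): matches 1 s row(s) → 1 output row(s).
- c row (class_id=4, grp=LS): no match.
- c row (class_id=4, grp=UI): no match.
- c row (class_id=NULL, grp=UI): no match.
- c row (class_id=7, grp=LS): matches 1 s row(s) → 1 output row(s).
- 4 row(s) from s found no c partner → padded with NULL.
After projecting and ordering:
s.grp | c.class_id
LS | 7
LS | NULL
LS | NULL
UI | 6
UI | NULL
UI | NULL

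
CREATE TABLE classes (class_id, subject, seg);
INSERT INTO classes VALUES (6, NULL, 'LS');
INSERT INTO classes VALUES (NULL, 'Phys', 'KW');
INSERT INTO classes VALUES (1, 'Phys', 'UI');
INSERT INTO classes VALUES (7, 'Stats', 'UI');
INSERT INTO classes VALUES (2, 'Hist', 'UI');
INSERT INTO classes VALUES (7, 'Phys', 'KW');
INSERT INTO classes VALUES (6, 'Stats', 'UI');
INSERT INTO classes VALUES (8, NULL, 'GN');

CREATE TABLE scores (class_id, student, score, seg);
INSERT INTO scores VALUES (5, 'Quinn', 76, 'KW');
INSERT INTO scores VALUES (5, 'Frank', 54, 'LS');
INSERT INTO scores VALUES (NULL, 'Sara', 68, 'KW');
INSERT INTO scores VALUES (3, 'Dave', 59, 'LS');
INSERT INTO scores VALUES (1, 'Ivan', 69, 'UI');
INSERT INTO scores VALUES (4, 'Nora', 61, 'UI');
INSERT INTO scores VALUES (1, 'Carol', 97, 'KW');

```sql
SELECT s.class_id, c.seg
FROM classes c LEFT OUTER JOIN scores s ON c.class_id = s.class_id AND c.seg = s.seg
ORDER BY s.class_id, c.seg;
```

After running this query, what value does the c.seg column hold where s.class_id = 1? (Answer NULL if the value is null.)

UI

LEFT JOIN keeps every row from `classes`; unmatched rows get NULL for `scores`'s columns.
Matching on c.class_id = s.class_id AND c.seg = s.seg. A NULL in a compared column never satisfies the condition.
Matched pairs: 1; unmatched c rows kept: 7.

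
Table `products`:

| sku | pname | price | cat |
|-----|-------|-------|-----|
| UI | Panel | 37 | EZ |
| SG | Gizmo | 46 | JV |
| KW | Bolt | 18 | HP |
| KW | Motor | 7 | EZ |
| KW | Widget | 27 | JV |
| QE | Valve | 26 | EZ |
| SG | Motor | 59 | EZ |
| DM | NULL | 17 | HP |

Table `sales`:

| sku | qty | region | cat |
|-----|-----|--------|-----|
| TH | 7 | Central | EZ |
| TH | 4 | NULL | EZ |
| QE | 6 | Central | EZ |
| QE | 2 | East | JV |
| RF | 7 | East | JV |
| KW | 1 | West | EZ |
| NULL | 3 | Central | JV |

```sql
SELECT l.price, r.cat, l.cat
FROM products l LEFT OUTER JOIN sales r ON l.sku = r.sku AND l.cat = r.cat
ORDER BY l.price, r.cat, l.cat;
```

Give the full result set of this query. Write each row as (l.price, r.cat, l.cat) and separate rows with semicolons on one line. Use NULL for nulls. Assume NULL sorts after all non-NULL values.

(7, EZ, EZ); (17, NULL, HP); (18, NULL, HP); (26, EZ, EZ); (27, NULL, JV); (37, NULL, EZ); (46, NULL, JV); (59, NULL, EZ)

LEFT JOIN keeps every row from `products`; unmatched rows get NULL for `sales`'s columns.
Matching on l.sku = r.sku AND l.cat = r.cat. A NULL in a compared column never satisfies the condition.
- sku=UI, cat=EZ: no r row matches, row kept with r columns NULL.
- sku=SG, cat=JV: no r row matches, row kept with r columns NULL.
- sku=KW, cat=HP: no r row matches, row kept with r columns NULL.
- sku=KW, cat=EZ: 1 matching r row(s), so 1 row(s) emitted.
- sku=KW, cat=JV: no r row matches, row kept with r columns NULL.
- sku=QE, cat=EZ: 1 matching r row(s), so 1 row(s) emitted.
- sku=SG, cat=EZ: no r row matches, row kept with r columns NULL.
- sku=DM, cat=HP: no r row matches, row kept with r columns NULL.
After projecting and ordering:
l.price | r.cat | l.cat
7 | EZ | EZ
17 | NULL | HP
18 | NULL | HP
26 | EZ | EZ
27 | NULL | JV
37 | NULL | EZ
46 | NULL | JV
59 | NULL | EZ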